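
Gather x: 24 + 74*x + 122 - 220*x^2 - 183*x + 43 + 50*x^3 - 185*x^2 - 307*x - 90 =50*x^3 - 405*x^2 - 416*x + 99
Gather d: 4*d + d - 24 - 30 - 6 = 5*d - 60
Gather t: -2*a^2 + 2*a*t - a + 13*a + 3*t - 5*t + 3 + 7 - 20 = -2*a^2 + 12*a + t*(2*a - 2) - 10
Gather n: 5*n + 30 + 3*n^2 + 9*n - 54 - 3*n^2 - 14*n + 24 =0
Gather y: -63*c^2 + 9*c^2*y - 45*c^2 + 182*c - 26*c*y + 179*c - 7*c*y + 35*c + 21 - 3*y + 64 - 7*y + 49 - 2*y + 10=-108*c^2 + 396*c + y*(9*c^2 - 33*c - 12) + 144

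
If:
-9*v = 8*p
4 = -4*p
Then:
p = -1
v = 8/9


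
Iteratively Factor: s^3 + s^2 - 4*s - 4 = (s + 1)*(s^2 - 4) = (s - 2)*(s + 1)*(s + 2)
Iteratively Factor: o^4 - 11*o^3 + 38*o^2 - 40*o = (o - 4)*(o^3 - 7*o^2 + 10*o) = o*(o - 4)*(o^2 - 7*o + 10) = o*(o - 5)*(o - 4)*(o - 2)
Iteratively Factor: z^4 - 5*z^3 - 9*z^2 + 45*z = (z + 3)*(z^3 - 8*z^2 + 15*z) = z*(z + 3)*(z^2 - 8*z + 15) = z*(z - 3)*(z + 3)*(z - 5)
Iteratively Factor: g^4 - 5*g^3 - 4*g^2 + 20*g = (g - 5)*(g^3 - 4*g) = (g - 5)*(g + 2)*(g^2 - 2*g) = (g - 5)*(g - 2)*(g + 2)*(g)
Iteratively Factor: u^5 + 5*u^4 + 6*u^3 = (u)*(u^4 + 5*u^3 + 6*u^2) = u*(u + 2)*(u^3 + 3*u^2) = u^2*(u + 2)*(u^2 + 3*u) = u^3*(u + 2)*(u + 3)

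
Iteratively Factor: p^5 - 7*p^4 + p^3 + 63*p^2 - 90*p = (p + 3)*(p^4 - 10*p^3 + 31*p^2 - 30*p) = p*(p + 3)*(p^3 - 10*p^2 + 31*p - 30) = p*(p - 5)*(p + 3)*(p^2 - 5*p + 6) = p*(p - 5)*(p - 2)*(p + 3)*(p - 3)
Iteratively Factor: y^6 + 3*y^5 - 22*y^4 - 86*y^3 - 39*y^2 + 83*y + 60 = (y + 3)*(y^5 - 22*y^3 - 20*y^2 + 21*y + 20) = (y - 5)*(y + 3)*(y^4 + 5*y^3 + 3*y^2 - 5*y - 4) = (y - 5)*(y + 1)*(y + 3)*(y^3 + 4*y^2 - y - 4) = (y - 5)*(y + 1)^2*(y + 3)*(y^2 + 3*y - 4) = (y - 5)*(y - 1)*(y + 1)^2*(y + 3)*(y + 4)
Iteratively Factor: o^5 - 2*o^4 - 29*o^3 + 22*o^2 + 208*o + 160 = (o - 5)*(o^4 + 3*o^3 - 14*o^2 - 48*o - 32) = (o - 5)*(o + 2)*(o^3 + o^2 - 16*o - 16) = (o - 5)*(o + 2)*(o + 4)*(o^2 - 3*o - 4) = (o - 5)*(o - 4)*(o + 2)*(o + 4)*(o + 1)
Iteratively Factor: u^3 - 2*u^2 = (u)*(u^2 - 2*u) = u*(u - 2)*(u)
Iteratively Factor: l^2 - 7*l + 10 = (l - 5)*(l - 2)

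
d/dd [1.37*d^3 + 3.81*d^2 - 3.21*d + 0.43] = 4.11*d^2 + 7.62*d - 3.21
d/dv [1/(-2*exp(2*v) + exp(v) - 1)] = (4*exp(v) - 1)*exp(v)/(2*exp(2*v) - exp(v) + 1)^2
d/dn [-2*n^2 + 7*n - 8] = 7 - 4*n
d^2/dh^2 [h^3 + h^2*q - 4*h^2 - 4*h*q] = 6*h + 2*q - 8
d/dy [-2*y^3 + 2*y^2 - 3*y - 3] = -6*y^2 + 4*y - 3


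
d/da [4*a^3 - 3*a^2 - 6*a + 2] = 12*a^2 - 6*a - 6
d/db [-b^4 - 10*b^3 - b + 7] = -4*b^3 - 30*b^2 - 1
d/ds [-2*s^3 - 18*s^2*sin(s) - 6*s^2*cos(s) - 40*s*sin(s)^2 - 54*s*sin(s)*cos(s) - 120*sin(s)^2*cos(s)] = 6*s^2*sin(s) - 18*s^2*cos(s) - 6*s^2 - 36*s*sin(s) - 40*s*sin(2*s) - 12*s*cos(s) - 54*s*cos(2*s) + 30*sin(s) - 27*sin(2*s) - 90*sin(3*s) + 20*cos(2*s) - 20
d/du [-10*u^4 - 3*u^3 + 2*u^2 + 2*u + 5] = -40*u^3 - 9*u^2 + 4*u + 2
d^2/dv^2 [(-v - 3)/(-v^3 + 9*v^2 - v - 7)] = 2*((v + 3)*(3*v^2 - 18*v + 1)^2 + (-3*v^2 + 18*v - 3*(v - 3)*(v + 3) - 1)*(v^3 - 9*v^2 + v + 7))/(v^3 - 9*v^2 + v + 7)^3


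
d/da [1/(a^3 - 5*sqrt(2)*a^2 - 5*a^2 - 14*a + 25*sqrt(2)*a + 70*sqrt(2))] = (-3*a^2 + 10*a + 10*sqrt(2)*a - 25*sqrt(2) + 14)/(a^3 - 5*sqrt(2)*a^2 - 5*a^2 - 14*a + 25*sqrt(2)*a + 70*sqrt(2))^2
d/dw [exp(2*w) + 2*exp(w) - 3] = 2*(exp(w) + 1)*exp(w)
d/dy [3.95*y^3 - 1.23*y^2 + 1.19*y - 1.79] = 11.85*y^2 - 2.46*y + 1.19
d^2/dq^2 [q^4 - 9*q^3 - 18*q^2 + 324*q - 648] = 12*q^2 - 54*q - 36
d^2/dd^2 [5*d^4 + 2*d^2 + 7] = 60*d^2 + 4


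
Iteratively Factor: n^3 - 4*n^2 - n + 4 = (n - 4)*(n^2 - 1) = (n - 4)*(n - 1)*(n + 1)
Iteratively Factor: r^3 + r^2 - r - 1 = (r - 1)*(r^2 + 2*r + 1) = (r - 1)*(r + 1)*(r + 1)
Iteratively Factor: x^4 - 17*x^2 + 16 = (x + 4)*(x^3 - 4*x^2 - x + 4) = (x + 1)*(x + 4)*(x^2 - 5*x + 4) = (x - 4)*(x + 1)*(x + 4)*(x - 1)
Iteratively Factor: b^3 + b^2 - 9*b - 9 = (b - 3)*(b^2 + 4*b + 3) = (b - 3)*(b + 3)*(b + 1)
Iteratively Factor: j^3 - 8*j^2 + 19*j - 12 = (j - 4)*(j^2 - 4*j + 3) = (j - 4)*(j - 3)*(j - 1)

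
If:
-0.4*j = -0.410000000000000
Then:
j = 1.02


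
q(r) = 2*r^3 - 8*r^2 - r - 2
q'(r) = 6*r^2 - 16*r - 1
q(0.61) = -5.13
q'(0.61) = -8.53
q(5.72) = 104.83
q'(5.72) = 103.79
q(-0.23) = -2.22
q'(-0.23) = 3.00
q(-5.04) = -456.22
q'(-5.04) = 232.05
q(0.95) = -8.46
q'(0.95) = -10.78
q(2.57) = -23.46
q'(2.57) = -2.49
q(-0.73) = -6.31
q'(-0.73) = 13.88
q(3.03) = -22.84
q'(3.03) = 5.61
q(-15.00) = -8537.00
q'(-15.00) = 1589.00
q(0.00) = -2.00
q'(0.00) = -1.00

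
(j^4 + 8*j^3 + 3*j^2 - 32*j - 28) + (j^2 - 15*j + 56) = j^4 + 8*j^3 + 4*j^2 - 47*j + 28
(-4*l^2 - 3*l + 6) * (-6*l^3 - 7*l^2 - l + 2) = 24*l^5 + 46*l^4 - 11*l^3 - 47*l^2 - 12*l + 12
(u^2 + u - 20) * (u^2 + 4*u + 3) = u^4 + 5*u^3 - 13*u^2 - 77*u - 60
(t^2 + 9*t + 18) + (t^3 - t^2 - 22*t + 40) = t^3 - 13*t + 58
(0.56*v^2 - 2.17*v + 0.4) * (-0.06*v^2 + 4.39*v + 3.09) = -0.0336*v^4 + 2.5886*v^3 - 7.8199*v^2 - 4.9493*v + 1.236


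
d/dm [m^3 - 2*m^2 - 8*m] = 3*m^2 - 4*m - 8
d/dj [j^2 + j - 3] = 2*j + 1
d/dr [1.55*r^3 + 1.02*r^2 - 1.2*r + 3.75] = 4.65*r^2 + 2.04*r - 1.2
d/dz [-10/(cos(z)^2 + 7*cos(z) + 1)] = -10*(2*cos(z) + 7)*sin(z)/(cos(z)^2 + 7*cos(z) + 1)^2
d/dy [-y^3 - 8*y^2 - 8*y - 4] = -3*y^2 - 16*y - 8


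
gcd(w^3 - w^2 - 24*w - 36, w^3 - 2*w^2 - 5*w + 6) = w + 2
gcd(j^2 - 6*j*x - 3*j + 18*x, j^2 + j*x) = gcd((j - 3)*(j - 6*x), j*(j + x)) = 1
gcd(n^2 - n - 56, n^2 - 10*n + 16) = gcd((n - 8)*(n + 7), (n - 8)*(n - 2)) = n - 8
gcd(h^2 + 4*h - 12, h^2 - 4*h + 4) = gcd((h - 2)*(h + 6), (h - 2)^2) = h - 2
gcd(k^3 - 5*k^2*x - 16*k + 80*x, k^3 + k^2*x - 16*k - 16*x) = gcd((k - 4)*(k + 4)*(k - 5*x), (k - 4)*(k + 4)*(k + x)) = k^2 - 16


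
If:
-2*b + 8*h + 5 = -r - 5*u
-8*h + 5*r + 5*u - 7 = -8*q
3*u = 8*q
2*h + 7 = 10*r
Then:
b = 503*u/70 + 4/5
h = 8*u/7 - 1/2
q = 3*u/8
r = 8*u/35 + 3/5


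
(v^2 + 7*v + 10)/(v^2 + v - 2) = (v + 5)/(v - 1)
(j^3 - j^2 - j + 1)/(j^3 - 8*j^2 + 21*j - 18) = (j^3 - j^2 - j + 1)/(j^3 - 8*j^2 + 21*j - 18)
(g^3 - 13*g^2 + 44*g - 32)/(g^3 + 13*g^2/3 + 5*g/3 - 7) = 3*(g^2 - 12*g + 32)/(3*g^2 + 16*g + 21)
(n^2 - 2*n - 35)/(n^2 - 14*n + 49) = (n + 5)/(n - 7)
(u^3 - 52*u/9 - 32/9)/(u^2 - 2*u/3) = (9*u^3 - 52*u - 32)/(3*u*(3*u - 2))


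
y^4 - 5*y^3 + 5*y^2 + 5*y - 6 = (y - 3)*(y - 2)*(y - 1)*(y + 1)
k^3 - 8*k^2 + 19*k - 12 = (k - 4)*(k - 3)*(k - 1)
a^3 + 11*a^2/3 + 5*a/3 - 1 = (a - 1/3)*(a + 1)*(a + 3)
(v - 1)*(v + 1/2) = v^2 - v/2 - 1/2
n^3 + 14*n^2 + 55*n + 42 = (n + 1)*(n + 6)*(n + 7)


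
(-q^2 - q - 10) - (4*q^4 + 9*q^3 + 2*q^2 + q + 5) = -4*q^4 - 9*q^3 - 3*q^2 - 2*q - 15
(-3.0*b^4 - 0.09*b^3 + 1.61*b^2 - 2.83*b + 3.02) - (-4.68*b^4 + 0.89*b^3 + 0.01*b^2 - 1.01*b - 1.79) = 1.68*b^4 - 0.98*b^3 + 1.6*b^2 - 1.82*b + 4.81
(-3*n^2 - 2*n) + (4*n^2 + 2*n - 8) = n^2 - 8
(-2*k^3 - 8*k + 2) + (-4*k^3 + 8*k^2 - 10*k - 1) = -6*k^3 + 8*k^2 - 18*k + 1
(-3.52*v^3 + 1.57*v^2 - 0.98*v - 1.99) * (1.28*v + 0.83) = -4.5056*v^4 - 0.911999999999999*v^3 + 0.0487*v^2 - 3.3606*v - 1.6517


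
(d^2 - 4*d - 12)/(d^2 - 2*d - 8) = (d - 6)/(d - 4)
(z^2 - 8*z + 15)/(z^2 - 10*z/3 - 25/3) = 3*(z - 3)/(3*z + 5)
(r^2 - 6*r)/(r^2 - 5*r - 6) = r/(r + 1)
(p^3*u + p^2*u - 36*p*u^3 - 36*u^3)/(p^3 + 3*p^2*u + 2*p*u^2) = u*(p^3 + p^2 - 36*p*u^2 - 36*u^2)/(p*(p^2 + 3*p*u + 2*u^2))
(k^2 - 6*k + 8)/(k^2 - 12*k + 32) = (k - 2)/(k - 8)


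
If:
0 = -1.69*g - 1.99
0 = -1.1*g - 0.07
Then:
No Solution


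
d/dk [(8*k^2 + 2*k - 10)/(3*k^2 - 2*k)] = 2*(-11*k^2 + 30*k - 10)/(k^2*(9*k^2 - 12*k + 4))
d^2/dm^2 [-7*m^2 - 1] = -14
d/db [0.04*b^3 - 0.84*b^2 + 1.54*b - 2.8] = 0.12*b^2 - 1.68*b + 1.54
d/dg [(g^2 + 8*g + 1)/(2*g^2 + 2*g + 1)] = 2*(-7*g^2 - g + 3)/(4*g^4 + 8*g^3 + 8*g^2 + 4*g + 1)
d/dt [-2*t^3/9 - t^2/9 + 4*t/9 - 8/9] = -2*t^2/3 - 2*t/9 + 4/9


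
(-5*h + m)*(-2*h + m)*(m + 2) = 10*h^2*m + 20*h^2 - 7*h*m^2 - 14*h*m + m^3 + 2*m^2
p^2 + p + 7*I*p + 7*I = (p + 1)*(p + 7*I)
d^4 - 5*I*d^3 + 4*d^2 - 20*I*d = d*(d - 5*I)*(d - 2*I)*(d + 2*I)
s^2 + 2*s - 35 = (s - 5)*(s + 7)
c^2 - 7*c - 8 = (c - 8)*(c + 1)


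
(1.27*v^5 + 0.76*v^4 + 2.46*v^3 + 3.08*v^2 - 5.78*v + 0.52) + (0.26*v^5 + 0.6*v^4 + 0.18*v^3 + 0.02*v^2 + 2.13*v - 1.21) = 1.53*v^5 + 1.36*v^4 + 2.64*v^3 + 3.1*v^2 - 3.65*v - 0.69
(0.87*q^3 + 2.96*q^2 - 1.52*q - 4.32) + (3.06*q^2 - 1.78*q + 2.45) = 0.87*q^3 + 6.02*q^2 - 3.3*q - 1.87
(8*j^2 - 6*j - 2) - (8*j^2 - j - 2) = -5*j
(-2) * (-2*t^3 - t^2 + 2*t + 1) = 4*t^3 + 2*t^2 - 4*t - 2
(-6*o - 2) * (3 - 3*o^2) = 18*o^3 + 6*o^2 - 18*o - 6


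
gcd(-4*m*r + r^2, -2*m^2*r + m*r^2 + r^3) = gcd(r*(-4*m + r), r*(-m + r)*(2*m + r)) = r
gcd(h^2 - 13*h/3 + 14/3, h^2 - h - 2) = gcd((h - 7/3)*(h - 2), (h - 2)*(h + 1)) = h - 2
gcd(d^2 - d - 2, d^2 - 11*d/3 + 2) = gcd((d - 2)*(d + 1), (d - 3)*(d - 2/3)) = 1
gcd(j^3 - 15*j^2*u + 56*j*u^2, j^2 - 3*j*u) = j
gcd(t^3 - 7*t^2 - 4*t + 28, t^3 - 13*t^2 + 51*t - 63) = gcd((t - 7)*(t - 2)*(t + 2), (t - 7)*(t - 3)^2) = t - 7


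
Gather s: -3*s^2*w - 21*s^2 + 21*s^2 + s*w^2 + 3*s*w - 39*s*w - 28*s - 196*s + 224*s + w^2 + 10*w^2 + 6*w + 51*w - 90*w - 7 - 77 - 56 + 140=-3*s^2*w + s*(w^2 - 36*w) + 11*w^2 - 33*w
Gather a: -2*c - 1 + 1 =-2*c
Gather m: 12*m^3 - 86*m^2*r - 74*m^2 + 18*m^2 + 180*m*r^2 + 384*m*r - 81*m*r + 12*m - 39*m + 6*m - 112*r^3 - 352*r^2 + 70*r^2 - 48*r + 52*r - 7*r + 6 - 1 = 12*m^3 + m^2*(-86*r - 56) + m*(180*r^2 + 303*r - 21) - 112*r^3 - 282*r^2 - 3*r + 5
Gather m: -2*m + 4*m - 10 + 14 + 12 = 2*m + 16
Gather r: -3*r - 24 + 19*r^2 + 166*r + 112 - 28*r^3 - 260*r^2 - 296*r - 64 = -28*r^3 - 241*r^2 - 133*r + 24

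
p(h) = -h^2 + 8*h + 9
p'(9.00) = -10.00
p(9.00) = 0.00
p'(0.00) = 8.00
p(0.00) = 9.00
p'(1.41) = 5.18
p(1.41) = 18.29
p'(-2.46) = 12.92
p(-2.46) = -16.73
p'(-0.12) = 8.24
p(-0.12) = 8.03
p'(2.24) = 3.52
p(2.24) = 21.90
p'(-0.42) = 8.84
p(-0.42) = 5.46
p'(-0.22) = 8.44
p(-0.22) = 7.19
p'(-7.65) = 23.30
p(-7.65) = -110.72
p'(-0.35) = 8.70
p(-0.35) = 6.08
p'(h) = 8 - 2*h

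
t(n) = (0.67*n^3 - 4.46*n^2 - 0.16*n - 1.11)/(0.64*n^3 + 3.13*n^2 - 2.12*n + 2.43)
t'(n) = (-1.92*n^2 - 6.26*n + 2.12)*(0.67*n^3 - 4.46*n^2 - 0.16*n - 1.11)/(0.64*n^3 + 3.13*n^2 - 2.12*n + 2.43)^2 + (2.01*n^2 - 8.92*n - 0.16)/(0.64*n^3 + 3.13*n^2 - 2.12*n + 2.43)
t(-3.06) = -3.10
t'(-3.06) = 1.80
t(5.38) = -0.15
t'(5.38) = 0.13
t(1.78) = -0.96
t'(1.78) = 0.40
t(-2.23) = -1.94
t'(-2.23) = 1.09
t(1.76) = -0.97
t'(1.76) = 0.40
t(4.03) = -0.35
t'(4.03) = 0.18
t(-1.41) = -1.18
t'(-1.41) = 0.81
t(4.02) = -0.35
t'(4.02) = 0.18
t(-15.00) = 2.30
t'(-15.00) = 0.13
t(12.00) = 0.33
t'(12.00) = 0.04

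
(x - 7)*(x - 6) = x^2 - 13*x + 42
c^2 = c^2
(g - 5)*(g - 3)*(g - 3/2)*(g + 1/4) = g^4 - 37*g^3/4 + 197*g^2/8 - 63*g/4 - 45/8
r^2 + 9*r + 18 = (r + 3)*(r + 6)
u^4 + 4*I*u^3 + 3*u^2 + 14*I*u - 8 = (u - 2*I)*(u + I)^2*(u + 4*I)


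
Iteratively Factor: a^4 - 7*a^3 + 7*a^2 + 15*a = (a - 3)*(a^3 - 4*a^2 - 5*a) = a*(a - 3)*(a^2 - 4*a - 5) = a*(a - 3)*(a + 1)*(a - 5)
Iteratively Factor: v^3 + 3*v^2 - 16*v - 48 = (v + 3)*(v^2 - 16) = (v + 3)*(v + 4)*(v - 4)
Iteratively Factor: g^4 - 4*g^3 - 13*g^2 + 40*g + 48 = (g - 4)*(g^3 - 13*g - 12) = (g - 4)^2*(g^2 + 4*g + 3) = (g - 4)^2*(g + 1)*(g + 3)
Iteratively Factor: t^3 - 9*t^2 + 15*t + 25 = (t + 1)*(t^2 - 10*t + 25) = (t - 5)*(t + 1)*(t - 5)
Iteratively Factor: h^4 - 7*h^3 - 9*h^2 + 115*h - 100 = (h + 4)*(h^3 - 11*h^2 + 35*h - 25) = (h - 1)*(h + 4)*(h^2 - 10*h + 25) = (h - 5)*(h - 1)*(h + 4)*(h - 5)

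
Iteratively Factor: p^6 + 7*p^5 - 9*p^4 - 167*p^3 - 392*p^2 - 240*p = (p - 5)*(p^5 + 12*p^4 + 51*p^3 + 88*p^2 + 48*p) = (p - 5)*(p + 3)*(p^4 + 9*p^3 + 24*p^2 + 16*p) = (p - 5)*(p + 3)*(p + 4)*(p^3 + 5*p^2 + 4*p) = (p - 5)*(p + 1)*(p + 3)*(p + 4)*(p^2 + 4*p) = (p - 5)*(p + 1)*(p + 3)*(p + 4)^2*(p)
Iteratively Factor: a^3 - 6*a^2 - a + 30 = (a - 3)*(a^2 - 3*a - 10) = (a - 3)*(a + 2)*(a - 5)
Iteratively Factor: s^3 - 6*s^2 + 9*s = (s - 3)*(s^2 - 3*s) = (s - 3)^2*(s)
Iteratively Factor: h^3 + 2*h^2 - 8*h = (h - 2)*(h^2 + 4*h) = h*(h - 2)*(h + 4)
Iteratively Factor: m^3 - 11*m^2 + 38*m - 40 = (m - 4)*(m^2 - 7*m + 10) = (m - 5)*(m - 4)*(m - 2)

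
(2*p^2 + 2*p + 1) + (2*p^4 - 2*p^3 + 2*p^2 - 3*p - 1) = 2*p^4 - 2*p^3 + 4*p^2 - p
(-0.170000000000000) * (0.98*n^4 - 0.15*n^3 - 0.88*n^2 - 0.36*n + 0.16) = -0.1666*n^4 + 0.0255*n^3 + 0.1496*n^2 + 0.0612*n - 0.0272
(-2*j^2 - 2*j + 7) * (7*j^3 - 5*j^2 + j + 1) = -14*j^5 - 4*j^4 + 57*j^3 - 39*j^2 + 5*j + 7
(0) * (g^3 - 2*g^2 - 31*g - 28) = 0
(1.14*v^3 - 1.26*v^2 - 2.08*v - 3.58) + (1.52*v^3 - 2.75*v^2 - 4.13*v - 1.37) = 2.66*v^3 - 4.01*v^2 - 6.21*v - 4.95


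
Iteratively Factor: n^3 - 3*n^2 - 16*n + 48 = (n - 3)*(n^2 - 16) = (n - 4)*(n - 3)*(n + 4)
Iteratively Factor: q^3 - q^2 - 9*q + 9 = (q + 3)*(q^2 - 4*q + 3) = (q - 1)*(q + 3)*(q - 3)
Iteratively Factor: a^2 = (a)*(a)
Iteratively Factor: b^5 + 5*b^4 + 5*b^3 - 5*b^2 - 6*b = (b - 1)*(b^4 + 6*b^3 + 11*b^2 + 6*b) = (b - 1)*(b + 2)*(b^3 + 4*b^2 + 3*b) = b*(b - 1)*(b + 2)*(b^2 + 4*b + 3) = b*(b - 1)*(b + 2)*(b + 3)*(b + 1)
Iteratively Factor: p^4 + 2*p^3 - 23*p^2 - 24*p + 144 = (p - 3)*(p^3 + 5*p^2 - 8*p - 48) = (p - 3)*(p + 4)*(p^2 + p - 12) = (p - 3)*(p + 4)^2*(p - 3)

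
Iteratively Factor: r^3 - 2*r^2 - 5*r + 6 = (r + 2)*(r^2 - 4*r + 3) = (r - 3)*(r + 2)*(r - 1)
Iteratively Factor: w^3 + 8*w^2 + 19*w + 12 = (w + 3)*(w^2 + 5*w + 4) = (w + 3)*(w + 4)*(w + 1)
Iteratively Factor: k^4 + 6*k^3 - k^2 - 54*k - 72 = (k + 2)*(k^3 + 4*k^2 - 9*k - 36) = (k + 2)*(k + 4)*(k^2 - 9) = (k - 3)*(k + 2)*(k + 4)*(k + 3)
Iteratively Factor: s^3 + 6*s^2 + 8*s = (s + 4)*(s^2 + 2*s) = s*(s + 4)*(s + 2)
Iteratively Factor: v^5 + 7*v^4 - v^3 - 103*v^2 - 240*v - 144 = (v + 3)*(v^4 + 4*v^3 - 13*v^2 - 64*v - 48) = (v + 3)*(v + 4)*(v^3 - 13*v - 12) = (v + 3)^2*(v + 4)*(v^2 - 3*v - 4) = (v + 1)*(v + 3)^2*(v + 4)*(v - 4)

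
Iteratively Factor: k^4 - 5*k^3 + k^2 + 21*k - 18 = (k - 3)*(k^3 - 2*k^2 - 5*k + 6) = (k - 3)^2*(k^2 + k - 2) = (k - 3)^2*(k + 2)*(k - 1)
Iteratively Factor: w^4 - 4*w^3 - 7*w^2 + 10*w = (w - 5)*(w^3 + w^2 - 2*w) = w*(w - 5)*(w^2 + w - 2) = w*(w - 5)*(w + 2)*(w - 1)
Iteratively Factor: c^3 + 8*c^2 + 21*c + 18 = (c + 2)*(c^2 + 6*c + 9) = (c + 2)*(c + 3)*(c + 3)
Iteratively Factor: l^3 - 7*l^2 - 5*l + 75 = (l - 5)*(l^2 - 2*l - 15) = (l - 5)^2*(l + 3)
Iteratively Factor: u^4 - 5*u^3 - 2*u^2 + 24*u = (u + 2)*(u^3 - 7*u^2 + 12*u) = (u - 4)*(u + 2)*(u^2 - 3*u) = u*(u - 4)*(u + 2)*(u - 3)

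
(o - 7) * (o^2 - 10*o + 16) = o^3 - 17*o^2 + 86*o - 112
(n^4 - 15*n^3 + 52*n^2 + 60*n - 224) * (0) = 0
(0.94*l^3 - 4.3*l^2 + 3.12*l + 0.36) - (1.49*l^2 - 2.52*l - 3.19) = 0.94*l^3 - 5.79*l^2 + 5.64*l + 3.55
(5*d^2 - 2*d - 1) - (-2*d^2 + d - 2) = 7*d^2 - 3*d + 1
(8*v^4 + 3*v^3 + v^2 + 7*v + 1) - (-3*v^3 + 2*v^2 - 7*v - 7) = 8*v^4 + 6*v^3 - v^2 + 14*v + 8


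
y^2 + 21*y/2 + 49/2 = (y + 7/2)*(y + 7)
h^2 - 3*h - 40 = (h - 8)*(h + 5)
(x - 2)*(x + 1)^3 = x^4 + x^3 - 3*x^2 - 5*x - 2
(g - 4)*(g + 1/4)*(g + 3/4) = g^3 - 3*g^2 - 61*g/16 - 3/4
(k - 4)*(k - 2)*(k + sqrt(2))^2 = k^4 - 6*k^3 + 2*sqrt(2)*k^3 - 12*sqrt(2)*k^2 + 10*k^2 - 12*k + 16*sqrt(2)*k + 16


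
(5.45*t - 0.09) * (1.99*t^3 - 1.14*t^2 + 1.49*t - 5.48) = 10.8455*t^4 - 6.3921*t^3 + 8.2231*t^2 - 30.0001*t + 0.4932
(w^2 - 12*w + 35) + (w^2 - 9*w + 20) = 2*w^2 - 21*w + 55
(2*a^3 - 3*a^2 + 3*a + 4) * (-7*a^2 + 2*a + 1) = -14*a^5 + 25*a^4 - 25*a^3 - 25*a^2 + 11*a + 4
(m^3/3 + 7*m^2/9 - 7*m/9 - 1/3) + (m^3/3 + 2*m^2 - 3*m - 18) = 2*m^3/3 + 25*m^2/9 - 34*m/9 - 55/3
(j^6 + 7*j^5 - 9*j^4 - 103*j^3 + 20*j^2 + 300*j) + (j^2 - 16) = j^6 + 7*j^5 - 9*j^4 - 103*j^3 + 21*j^2 + 300*j - 16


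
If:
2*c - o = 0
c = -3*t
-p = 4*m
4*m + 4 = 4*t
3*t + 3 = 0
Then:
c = 3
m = -2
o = 6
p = 8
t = -1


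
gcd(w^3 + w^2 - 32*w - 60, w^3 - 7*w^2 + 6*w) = w - 6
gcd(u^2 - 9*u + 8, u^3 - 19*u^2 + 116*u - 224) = u - 8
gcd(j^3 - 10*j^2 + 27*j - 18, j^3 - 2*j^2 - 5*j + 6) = j^2 - 4*j + 3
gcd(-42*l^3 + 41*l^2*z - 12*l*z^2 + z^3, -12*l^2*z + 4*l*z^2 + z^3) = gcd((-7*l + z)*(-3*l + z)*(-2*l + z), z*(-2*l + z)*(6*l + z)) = -2*l + z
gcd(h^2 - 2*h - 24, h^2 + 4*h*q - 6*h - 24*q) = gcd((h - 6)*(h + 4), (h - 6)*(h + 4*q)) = h - 6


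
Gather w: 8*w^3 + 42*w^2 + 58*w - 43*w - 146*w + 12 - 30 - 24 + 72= 8*w^3 + 42*w^2 - 131*w + 30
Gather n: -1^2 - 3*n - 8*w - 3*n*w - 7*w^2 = n*(-3*w - 3) - 7*w^2 - 8*w - 1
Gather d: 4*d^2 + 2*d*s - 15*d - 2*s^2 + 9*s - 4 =4*d^2 + d*(2*s - 15) - 2*s^2 + 9*s - 4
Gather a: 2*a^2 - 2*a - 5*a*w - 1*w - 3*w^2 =2*a^2 + a*(-5*w - 2) - 3*w^2 - w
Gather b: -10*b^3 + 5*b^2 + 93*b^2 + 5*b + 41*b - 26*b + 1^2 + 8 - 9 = -10*b^3 + 98*b^2 + 20*b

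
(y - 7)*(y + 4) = y^2 - 3*y - 28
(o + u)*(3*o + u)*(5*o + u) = 15*o^3 + 23*o^2*u + 9*o*u^2 + u^3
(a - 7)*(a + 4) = a^2 - 3*a - 28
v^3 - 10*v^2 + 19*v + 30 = (v - 6)*(v - 5)*(v + 1)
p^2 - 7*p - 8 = (p - 8)*(p + 1)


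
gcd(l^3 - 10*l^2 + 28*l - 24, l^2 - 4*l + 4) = l^2 - 4*l + 4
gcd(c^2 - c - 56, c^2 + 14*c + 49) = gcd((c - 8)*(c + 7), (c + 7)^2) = c + 7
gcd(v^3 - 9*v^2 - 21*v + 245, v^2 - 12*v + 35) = v - 7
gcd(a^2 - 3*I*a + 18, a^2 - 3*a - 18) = 1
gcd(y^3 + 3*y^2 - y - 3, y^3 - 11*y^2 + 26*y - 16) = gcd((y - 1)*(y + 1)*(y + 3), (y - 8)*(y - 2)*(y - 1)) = y - 1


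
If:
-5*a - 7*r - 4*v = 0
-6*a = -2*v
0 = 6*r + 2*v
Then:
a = 0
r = 0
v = 0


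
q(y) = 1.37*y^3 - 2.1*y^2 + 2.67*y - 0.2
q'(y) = 4.11*y^2 - 4.2*y + 2.67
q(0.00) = -0.20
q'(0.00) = 2.67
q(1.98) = 7.49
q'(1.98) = 10.47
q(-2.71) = -50.12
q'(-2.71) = 44.24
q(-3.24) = -77.49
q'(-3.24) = 59.42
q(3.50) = 42.16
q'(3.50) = 38.32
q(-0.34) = -1.40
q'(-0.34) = 4.57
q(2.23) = 10.50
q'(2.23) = 13.74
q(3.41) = 38.81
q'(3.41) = 36.14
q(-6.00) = -387.74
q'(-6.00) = 175.83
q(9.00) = 852.46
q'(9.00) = 297.78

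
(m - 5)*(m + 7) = m^2 + 2*m - 35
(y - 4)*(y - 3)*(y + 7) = y^3 - 37*y + 84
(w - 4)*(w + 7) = w^2 + 3*w - 28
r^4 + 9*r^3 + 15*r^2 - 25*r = r*(r - 1)*(r + 5)^2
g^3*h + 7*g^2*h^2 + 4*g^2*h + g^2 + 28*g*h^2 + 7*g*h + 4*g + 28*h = (g + 4)*(g + 7*h)*(g*h + 1)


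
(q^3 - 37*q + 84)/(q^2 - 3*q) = q + 3 - 28/q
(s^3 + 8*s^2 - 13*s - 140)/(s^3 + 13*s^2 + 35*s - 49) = (s^2 + s - 20)/(s^2 + 6*s - 7)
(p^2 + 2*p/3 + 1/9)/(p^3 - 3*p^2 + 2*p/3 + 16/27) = 3*(3*p + 1)/(9*p^2 - 30*p + 16)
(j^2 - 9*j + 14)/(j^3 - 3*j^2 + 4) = (j - 7)/(j^2 - j - 2)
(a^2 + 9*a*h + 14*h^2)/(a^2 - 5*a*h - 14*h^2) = (a + 7*h)/(a - 7*h)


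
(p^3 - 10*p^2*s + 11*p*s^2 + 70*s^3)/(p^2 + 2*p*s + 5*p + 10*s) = (p^2 - 12*p*s + 35*s^2)/(p + 5)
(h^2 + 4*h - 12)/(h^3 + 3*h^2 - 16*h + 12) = 1/(h - 1)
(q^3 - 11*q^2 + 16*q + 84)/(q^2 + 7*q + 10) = (q^2 - 13*q + 42)/(q + 5)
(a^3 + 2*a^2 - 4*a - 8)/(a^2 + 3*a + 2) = (a^2 - 4)/(a + 1)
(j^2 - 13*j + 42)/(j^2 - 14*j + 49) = (j - 6)/(j - 7)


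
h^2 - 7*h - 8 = (h - 8)*(h + 1)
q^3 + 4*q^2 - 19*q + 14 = (q - 2)*(q - 1)*(q + 7)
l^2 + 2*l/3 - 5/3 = (l - 1)*(l + 5/3)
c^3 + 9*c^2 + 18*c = c*(c + 3)*(c + 6)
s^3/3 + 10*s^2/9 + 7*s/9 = s*(s/3 + 1/3)*(s + 7/3)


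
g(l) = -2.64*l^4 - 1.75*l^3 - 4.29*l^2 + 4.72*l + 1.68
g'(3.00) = -353.39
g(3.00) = -283.86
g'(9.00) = -8195.99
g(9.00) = -18900.12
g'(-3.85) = 562.56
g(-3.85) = -560.24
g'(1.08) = -23.97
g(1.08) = -4.02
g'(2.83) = -300.95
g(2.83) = -228.32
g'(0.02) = 4.55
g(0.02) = 1.77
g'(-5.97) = 2115.74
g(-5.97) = -3160.56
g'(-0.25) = 6.70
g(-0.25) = 0.25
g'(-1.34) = 32.20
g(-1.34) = -16.65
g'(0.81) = -11.29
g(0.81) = 0.62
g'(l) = -10.56*l^3 - 5.25*l^2 - 8.58*l + 4.72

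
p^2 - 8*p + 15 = (p - 5)*(p - 3)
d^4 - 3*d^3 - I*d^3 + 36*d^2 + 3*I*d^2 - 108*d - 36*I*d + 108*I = (d - 3)*(d - 6*I)*(d - I)*(d + 6*I)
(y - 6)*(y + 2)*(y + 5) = y^3 + y^2 - 32*y - 60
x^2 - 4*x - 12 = (x - 6)*(x + 2)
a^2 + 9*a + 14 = (a + 2)*(a + 7)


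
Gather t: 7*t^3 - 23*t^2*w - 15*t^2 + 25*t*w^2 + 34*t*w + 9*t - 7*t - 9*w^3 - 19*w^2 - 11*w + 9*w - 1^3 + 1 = 7*t^3 + t^2*(-23*w - 15) + t*(25*w^2 + 34*w + 2) - 9*w^3 - 19*w^2 - 2*w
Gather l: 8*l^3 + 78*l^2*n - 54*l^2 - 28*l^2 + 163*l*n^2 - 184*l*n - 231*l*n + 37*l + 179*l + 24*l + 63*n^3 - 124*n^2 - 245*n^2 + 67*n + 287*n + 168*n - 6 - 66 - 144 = 8*l^3 + l^2*(78*n - 82) + l*(163*n^2 - 415*n + 240) + 63*n^3 - 369*n^2 + 522*n - 216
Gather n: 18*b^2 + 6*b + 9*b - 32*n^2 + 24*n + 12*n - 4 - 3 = 18*b^2 + 15*b - 32*n^2 + 36*n - 7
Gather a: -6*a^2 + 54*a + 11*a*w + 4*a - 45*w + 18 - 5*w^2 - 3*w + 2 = -6*a^2 + a*(11*w + 58) - 5*w^2 - 48*w + 20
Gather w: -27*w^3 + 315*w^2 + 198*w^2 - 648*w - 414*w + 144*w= -27*w^3 + 513*w^2 - 918*w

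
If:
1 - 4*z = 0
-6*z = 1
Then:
No Solution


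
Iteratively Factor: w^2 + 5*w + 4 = (w + 1)*(w + 4)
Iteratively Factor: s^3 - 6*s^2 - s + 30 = (s + 2)*(s^2 - 8*s + 15) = (s - 3)*(s + 2)*(s - 5)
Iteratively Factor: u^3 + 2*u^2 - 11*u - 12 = (u - 3)*(u^2 + 5*u + 4) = (u - 3)*(u + 1)*(u + 4)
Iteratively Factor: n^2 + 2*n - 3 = (n - 1)*(n + 3)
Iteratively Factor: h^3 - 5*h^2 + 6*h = (h)*(h^2 - 5*h + 6) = h*(h - 3)*(h - 2)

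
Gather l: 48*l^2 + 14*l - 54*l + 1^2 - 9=48*l^2 - 40*l - 8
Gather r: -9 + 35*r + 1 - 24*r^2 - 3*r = -24*r^2 + 32*r - 8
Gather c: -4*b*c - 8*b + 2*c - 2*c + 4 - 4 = -4*b*c - 8*b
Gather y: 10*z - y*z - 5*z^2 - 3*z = -y*z - 5*z^2 + 7*z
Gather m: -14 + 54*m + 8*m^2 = 8*m^2 + 54*m - 14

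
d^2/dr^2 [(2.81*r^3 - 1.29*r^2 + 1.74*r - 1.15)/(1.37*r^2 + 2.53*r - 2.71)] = (-7.105427357601e-15*r^5 - 7.105427357601e-15*r^4 + 72.312582*r^3 - 157.284126*r^2 + 138.666024*r - 18.349134)/(2.571353*r^6 + 14.245671*r^5 + 11.048502*r^4 - 40.164509*r^3 - 21.855066*r^2 + 55.741719*r - 19.902511)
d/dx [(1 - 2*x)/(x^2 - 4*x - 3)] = 2*(x^2 - x + 5)/(x^4 - 8*x^3 + 10*x^2 + 24*x + 9)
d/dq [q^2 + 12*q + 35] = 2*q + 12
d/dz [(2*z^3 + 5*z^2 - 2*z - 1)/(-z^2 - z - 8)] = (-2*z^4 - 4*z^3 - 55*z^2 - 82*z + 15)/(z^4 + 2*z^3 + 17*z^2 + 16*z + 64)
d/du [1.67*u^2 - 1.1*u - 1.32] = 3.34*u - 1.1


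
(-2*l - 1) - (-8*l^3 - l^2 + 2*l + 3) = 8*l^3 + l^2 - 4*l - 4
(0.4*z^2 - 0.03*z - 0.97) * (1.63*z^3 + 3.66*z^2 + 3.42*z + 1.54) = 0.652*z^5 + 1.4151*z^4 - 0.3229*z^3 - 3.0368*z^2 - 3.3636*z - 1.4938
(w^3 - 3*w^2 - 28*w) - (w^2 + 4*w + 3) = w^3 - 4*w^2 - 32*w - 3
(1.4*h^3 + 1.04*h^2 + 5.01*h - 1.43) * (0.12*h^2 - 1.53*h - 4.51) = 0.168*h^5 - 2.0172*h^4 - 7.304*h^3 - 12.5273*h^2 - 20.4072*h + 6.4493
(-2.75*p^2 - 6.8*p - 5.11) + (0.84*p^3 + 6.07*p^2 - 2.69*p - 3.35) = 0.84*p^3 + 3.32*p^2 - 9.49*p - 8.46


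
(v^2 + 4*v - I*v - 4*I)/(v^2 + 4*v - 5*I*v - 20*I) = (v - I)/(v - 5*I)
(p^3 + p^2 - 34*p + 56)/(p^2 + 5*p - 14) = p - 4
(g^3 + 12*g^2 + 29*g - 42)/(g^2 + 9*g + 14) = (g^2 + 5*g - 6)/(g + 2)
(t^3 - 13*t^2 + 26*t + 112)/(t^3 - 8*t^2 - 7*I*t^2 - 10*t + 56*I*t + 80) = (t^2 - 5*t - 14)/(t^2 - 7*I*t - 10)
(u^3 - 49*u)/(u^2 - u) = (u^2 - 49)/(u - 1)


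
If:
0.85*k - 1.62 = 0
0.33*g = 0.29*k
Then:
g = 1.67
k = 1.91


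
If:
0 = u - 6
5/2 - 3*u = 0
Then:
No Solution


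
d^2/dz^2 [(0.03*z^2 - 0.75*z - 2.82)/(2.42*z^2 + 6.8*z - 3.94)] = (-9.77196*z^3 - 97.374024*z^2 - 321.34212*z - 353.826456)/(14.172488*z^6 + 119.47056*z^5 + 266.479752*z^4 - 74.58784*z^3 - 433.855464*z^2 + 316.68144*z - 61.162984)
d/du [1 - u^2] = -2*u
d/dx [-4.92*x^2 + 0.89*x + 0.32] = 0.89 - 9.84*x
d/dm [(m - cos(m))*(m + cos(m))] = 2*m + sin(2*m)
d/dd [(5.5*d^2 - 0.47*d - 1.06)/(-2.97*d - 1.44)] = (-16.335*d^2 - 15.84*d - 2.4714)/(8.8209*d^2 + 8.5536*d + 2.0736)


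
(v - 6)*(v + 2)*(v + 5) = v^3 + v^2 - 32*v - 60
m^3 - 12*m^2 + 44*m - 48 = (m - 6)*(m - 4)*(m - 2)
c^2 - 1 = (c - 1)*(c + 1)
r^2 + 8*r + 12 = (r + 2)*(r + 6)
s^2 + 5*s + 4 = (s + 1)*(s + 4)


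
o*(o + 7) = o^2 + 7*o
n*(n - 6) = n^2 - 6*n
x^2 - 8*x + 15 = (x - 5)*(x - 3)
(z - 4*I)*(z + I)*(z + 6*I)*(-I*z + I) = -I*z^4 + 3*z^3 + I*z^3 - 3*z^2 - 22*I*z^2 + 24*z + 22*I*z - 24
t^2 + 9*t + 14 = (t + 2)*(t + 7)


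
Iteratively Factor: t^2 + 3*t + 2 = (t + 2)*(t + 1)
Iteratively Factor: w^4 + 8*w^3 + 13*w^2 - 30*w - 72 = (w + 3)*(w^3 + 5*w^2 - 2*w - 24) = (w + 3)^2*(w^2 + 2*w - 8) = (w - 2)*(w + 3)^2*(w + 4)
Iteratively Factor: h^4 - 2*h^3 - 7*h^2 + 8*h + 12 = (h - 2)*(h^3 - 7*h - 6) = (h - 2)*(h + 2)*(h^2 - 2*h - 3) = (h - 2)*(h + 1)*(h + 2)*(h - 3)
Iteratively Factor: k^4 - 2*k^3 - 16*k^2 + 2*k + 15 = (k - 1)*(k^3 - k^2 - 17*k - 15) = (k - 5)*(k - 1)*(k^2 + 4*k + 3) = (k - 5)*(k - 1)*(k + 3)*(k + 1)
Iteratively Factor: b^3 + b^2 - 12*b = (b + 4)*(b^2 - 3*b) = b*(b + 4)*(b - 3)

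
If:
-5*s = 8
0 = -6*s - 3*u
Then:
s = -8/5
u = 16/5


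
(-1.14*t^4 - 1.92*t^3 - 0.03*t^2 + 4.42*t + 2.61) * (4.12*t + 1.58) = -4.6968*t^5 - 9.7116*t^4 - 3.1572*t^3 + 18.163*t^2 + 17.7368*t + 4.1238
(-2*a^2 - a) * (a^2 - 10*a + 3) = -2*a^4 + 19*a^3 + 4*a^2 - 3*a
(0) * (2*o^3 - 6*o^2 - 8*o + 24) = 0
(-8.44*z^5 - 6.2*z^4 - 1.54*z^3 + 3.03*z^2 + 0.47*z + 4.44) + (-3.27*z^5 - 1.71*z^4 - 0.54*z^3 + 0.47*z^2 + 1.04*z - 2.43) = -11.71*z^5 - 7.91*z^4 - 2.08*z^3 + 3.5*z^2 + 1.51*z + 2.01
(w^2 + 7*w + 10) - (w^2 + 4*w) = 3*w + 10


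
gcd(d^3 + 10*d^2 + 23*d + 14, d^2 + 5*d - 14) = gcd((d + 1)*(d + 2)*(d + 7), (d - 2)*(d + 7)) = d + 7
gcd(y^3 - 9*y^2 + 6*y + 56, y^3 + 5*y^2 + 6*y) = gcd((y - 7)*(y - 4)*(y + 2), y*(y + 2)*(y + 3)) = y + 2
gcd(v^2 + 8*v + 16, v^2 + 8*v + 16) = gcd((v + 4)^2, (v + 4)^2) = v^2 + 8*v + 16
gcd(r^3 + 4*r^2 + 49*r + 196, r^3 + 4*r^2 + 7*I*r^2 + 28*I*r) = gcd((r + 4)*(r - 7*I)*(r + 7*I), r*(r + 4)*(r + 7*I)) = r^2 + r*(4 + 7*I) + 28*I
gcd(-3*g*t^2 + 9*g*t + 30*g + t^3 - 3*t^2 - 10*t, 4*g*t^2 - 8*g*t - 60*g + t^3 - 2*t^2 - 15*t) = t - 5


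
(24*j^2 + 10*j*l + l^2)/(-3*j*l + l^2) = (-24*j^2 - 10*j*l - l^2)/(l*(3*j - l))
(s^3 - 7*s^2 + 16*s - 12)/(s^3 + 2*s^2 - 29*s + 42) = (s - 2)/(s + 7)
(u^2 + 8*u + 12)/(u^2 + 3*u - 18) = (u + 2)/(u - 3)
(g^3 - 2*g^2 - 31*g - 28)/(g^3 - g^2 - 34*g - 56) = (g + 1)/(g + 2)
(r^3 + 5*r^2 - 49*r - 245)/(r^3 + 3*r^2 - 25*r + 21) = (r^2 - 2*r - 35)/(r^2 - 4*r + 3)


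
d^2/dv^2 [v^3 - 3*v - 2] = 6*v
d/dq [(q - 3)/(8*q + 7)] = 31/(8*q + 7)^2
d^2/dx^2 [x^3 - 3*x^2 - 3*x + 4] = 6*x - 6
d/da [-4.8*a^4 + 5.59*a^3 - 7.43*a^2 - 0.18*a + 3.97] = -19.2*a^3 + 16.77*a^2 - 14.86*a - 0.18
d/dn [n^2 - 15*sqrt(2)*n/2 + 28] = 2*n - 15*sqrt(2)/2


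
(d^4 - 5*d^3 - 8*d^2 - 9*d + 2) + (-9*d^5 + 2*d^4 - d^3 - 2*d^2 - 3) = -9*d^5 + 3*d^4 - 6*d^3 - 10*d^2 - 9*d - 1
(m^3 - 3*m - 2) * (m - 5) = m^4 - 5*m^3 - 3*m^2 + 13*m + 10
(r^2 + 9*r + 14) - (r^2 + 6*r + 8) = 3*r + 6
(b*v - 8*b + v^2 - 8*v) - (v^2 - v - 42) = b*v - 8*b - 7*v + 42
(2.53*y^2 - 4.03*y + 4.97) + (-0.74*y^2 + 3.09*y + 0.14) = 1.79*y^2 - 0.94*y + 5.11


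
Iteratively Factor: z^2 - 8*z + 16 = (z - 4)*(z - 4)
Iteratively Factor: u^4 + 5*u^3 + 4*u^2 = (u + 1)*(u^3 + 4*u^2) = (u + 1)*(u + 4)*(u^2) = u*(u + 1)*(u + 4)*(u)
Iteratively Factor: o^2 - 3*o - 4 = (o - 4)*(o + 1)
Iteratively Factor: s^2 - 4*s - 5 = (s + 1)*(s - 5)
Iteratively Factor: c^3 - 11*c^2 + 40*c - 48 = (c - 4)*(c^2 - 7*c + 12) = (c - 4)^2*(c - 3)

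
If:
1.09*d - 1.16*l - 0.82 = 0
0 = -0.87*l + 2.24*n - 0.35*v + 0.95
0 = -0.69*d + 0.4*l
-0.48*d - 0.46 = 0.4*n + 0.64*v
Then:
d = -0.90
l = -1.55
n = -0.94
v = 0.55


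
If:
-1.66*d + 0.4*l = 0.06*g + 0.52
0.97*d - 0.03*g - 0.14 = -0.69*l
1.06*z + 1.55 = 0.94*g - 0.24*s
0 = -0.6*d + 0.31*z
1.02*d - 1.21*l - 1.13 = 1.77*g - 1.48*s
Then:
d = -0.24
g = 2.15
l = 0.63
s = 4.02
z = -0.46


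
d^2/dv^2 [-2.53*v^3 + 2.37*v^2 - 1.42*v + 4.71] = 4.74 - 15.18*v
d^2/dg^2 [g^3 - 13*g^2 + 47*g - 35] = 6*g - 26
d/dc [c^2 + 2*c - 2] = 2*c + 2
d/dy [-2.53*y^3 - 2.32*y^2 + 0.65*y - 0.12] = -7.59*y^2 - 4.64*y + 0.65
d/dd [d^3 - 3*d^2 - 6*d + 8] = 3*d^2 - 6*d - 6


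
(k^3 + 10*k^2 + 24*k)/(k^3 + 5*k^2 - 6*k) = (k + 4)/(k - 1)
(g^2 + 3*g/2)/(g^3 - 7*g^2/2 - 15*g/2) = 1/(g - 5)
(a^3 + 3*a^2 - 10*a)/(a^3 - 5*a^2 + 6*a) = (a + 5)/(a - 3)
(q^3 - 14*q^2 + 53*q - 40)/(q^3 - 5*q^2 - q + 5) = (q - 8)/(q + 1)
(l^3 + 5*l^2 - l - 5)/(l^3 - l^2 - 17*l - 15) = (l^2 + 4*l - 5)/(l^2 - 2*l - 15)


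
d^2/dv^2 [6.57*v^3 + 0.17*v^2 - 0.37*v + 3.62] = 39.42*v + 0.34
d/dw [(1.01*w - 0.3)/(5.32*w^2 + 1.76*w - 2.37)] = (-5.3732*w^2 + 3.192*w - 1.8657)/(28.3024*w^4 + 18.7264*w^3 - 22.1192*w^2 - 8.3424*w + 5.6169)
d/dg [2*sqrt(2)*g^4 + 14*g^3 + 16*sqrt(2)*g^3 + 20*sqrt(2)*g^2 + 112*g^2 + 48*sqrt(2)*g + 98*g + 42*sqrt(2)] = 8*sqrt(2)*g^3 + 42*g^2 + 48*sqrt(2)*g^2 + 40*sqrt(2)*g + 224*g + 48*sqrt(2) + 98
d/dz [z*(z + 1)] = 2*z + 1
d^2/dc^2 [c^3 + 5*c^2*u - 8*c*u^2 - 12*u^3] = 6*c + 10*u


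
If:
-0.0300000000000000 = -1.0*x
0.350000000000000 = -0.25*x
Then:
No Solution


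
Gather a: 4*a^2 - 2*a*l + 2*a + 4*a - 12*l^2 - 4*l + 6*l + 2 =4*a^2 + a*(6 - 2*l) - 12*l^2 + 2*l + 2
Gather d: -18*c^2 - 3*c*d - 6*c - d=-18*c^2 - 6*c + d*(-3*c - 1)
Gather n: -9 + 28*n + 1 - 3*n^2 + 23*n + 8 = -3*n^2 + 51*n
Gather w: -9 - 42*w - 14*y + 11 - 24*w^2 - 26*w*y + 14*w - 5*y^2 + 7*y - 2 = -24*w^2 + w*(-26*y - 28) - 5*y^2 - 7*y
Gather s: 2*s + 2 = 2*s + 2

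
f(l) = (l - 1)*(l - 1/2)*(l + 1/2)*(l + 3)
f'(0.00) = -0.50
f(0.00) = 0.75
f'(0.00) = -0.50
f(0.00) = 0.75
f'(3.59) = 238.57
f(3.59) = 215.71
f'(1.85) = 33.34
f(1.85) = 13.08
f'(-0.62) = 4.88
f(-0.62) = -0.52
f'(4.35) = 414.01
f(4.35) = 459.76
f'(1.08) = 4.52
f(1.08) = 0.30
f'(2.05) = 45.85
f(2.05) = 20.96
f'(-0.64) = 5.07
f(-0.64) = -0.62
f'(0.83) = 0.53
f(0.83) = -0.29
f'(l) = (l - 1)*(l - 1/2)*(l + 1/2) + (l - 1)*(l - 1/2)*(l + 3) + (l - 1)*(l + 1/2)*(l + 3) + (l - 1/2)*(l + 1/2)*(l + 3)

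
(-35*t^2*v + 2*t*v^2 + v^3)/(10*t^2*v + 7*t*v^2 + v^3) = (-35*t^2 + 2*t*v + v^2)/(10*t^2 + 7*t*v + v^2)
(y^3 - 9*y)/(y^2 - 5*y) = (y^2 - 9)/(y - 5)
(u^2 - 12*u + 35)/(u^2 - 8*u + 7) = (u - 5)/(u - 1)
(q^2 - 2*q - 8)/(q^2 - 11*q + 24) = (q^2 - 2*q - 8)/(q^2 - 11*q + 24)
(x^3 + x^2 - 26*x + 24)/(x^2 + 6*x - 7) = (x^2 + 2*x - 24)/(x + 7)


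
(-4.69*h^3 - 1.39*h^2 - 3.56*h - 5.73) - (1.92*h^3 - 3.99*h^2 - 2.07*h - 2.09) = -6.61*h^3 + 2.6*h^2 - 1.49*h - 3.64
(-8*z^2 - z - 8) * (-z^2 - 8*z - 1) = 8*z^4 + 65*z^3 + 24*z^2 + 65*z + 8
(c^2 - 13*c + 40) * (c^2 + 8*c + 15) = c^4 - 5*c^3 - 49*c^2 + 125*c + 600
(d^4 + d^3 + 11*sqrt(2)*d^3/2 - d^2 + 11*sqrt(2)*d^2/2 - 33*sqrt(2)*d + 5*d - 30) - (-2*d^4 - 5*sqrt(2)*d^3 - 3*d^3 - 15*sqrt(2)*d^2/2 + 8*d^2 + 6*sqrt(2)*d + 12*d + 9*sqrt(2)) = 3*d^4 + 4*d^3 + 21*sqrt(2)*d^3/2 - 9*d^2 + 13*sqrt(2)*d^2 - 39*sqrt(2)*d - 7*d - 30 - 9*sqrt(2)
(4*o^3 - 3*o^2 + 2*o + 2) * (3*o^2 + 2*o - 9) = 12*o^5 - o^4 - 36*o^3 + 37*o^2 - 14*o - 18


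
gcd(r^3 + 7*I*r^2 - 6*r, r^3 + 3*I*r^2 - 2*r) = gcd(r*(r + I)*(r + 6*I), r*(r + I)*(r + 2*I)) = r^2 + I*r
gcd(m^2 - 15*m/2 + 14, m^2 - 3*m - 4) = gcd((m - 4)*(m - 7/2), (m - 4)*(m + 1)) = m - 4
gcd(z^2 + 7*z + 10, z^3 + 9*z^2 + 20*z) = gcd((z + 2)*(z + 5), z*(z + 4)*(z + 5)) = z + 5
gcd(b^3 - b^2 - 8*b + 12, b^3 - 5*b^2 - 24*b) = b + 3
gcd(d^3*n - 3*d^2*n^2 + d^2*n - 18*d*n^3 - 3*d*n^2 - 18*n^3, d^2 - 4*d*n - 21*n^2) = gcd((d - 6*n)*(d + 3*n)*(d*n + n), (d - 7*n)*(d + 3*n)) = d + 3*n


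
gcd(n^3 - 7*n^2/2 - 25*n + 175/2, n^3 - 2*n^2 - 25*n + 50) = n^2 - 25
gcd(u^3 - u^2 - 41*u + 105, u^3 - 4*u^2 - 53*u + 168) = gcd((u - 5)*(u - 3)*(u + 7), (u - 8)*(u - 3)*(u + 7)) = u^2 + 4*u - 21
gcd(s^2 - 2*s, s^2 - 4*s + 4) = s - 2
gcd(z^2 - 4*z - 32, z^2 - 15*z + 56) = z - 8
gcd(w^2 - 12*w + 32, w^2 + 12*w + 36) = 1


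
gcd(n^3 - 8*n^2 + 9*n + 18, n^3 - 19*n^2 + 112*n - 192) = n - 3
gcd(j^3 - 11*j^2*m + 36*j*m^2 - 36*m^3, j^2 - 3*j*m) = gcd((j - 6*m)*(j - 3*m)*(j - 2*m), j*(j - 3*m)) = j - 3*m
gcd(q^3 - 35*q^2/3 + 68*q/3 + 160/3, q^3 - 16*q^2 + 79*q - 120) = q^2 - 13*q + 40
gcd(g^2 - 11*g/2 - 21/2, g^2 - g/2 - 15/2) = 1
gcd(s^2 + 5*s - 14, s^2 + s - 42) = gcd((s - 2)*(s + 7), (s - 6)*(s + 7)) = s + 7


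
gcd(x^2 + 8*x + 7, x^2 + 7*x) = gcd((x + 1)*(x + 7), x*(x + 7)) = x + 7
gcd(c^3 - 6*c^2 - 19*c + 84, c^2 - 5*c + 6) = c - 3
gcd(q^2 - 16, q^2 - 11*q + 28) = q - 4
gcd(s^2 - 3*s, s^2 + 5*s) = s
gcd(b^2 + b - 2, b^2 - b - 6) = b + 2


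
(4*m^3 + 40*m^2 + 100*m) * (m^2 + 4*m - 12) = 4*m^5 + 56*m^4 + 212*m^3 - 80*m^2 - 1200*m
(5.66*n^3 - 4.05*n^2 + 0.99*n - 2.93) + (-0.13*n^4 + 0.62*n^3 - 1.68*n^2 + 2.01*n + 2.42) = -0.13*n^4 + 6.28*n^3 - 5.73*n^2 + 3.0*n - 0.51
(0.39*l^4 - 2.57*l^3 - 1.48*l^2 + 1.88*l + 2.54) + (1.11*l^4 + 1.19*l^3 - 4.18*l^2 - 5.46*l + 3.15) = 1.5*l^4 - 1.38*l^3 - 5.66*l^2 - 3.58*l + 5.69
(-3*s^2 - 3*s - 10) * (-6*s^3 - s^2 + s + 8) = 18*s^5 + 21*s^4 + 60*s^3 - 17*s^2 - 34*s - 80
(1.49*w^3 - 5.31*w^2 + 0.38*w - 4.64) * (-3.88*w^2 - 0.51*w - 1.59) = -5.7812*w^5 + 19.8429*w^4 - 1.1354*w^3 + 26.2523*w^2 + 1.7622*w + 7.3776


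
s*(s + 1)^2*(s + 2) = s^4 + 4*s^3 + 5*s^2 + 2*s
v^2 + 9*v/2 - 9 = (v - 3/2)*(v + 6)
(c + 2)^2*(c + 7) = c^3 + 11*c^2 + 32*c + 28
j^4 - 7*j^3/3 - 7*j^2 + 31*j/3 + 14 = (j - 3)*(j - 7/3)*(j + 1)*(j + 2)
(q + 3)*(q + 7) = q^2 + 10*q + 21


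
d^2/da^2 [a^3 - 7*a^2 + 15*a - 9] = 6*a - 14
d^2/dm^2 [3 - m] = 0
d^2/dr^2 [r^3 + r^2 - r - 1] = 6*r + 2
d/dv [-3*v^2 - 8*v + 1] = -6*v - 8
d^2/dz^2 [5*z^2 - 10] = 10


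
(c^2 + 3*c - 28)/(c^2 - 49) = (c - 4)/(c - 7)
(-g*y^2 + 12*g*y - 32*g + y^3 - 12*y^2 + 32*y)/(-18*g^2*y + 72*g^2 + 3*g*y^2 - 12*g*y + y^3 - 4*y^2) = (-g*y + 8*g + y^2 - 8*y)/(-18*g^2 + 3*g*y + y^2)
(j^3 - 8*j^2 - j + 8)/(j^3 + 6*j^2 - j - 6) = (j - 8)/(j + 6)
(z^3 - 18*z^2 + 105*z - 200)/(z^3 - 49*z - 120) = (z^2 - 10*z + 25)/(z^2 + 8*z + 15)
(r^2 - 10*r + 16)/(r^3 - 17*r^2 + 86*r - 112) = 1/(r - 7)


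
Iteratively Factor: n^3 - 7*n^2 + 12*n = (n - 4)*(n^2 - 3*n) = (n - 4)*(n - 3)*(n)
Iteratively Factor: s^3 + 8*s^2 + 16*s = (s + 4)*(s^2 + 4*s) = s*(s + 4)*(s + 4)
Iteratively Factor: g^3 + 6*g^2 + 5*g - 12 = (g - 1)*(g^2 + 7*g + 12) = (g - 1)*(g + 4)*(g + 3)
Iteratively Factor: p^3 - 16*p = (p - 4)*(p^2 + 4*p) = (p - 4)*(p + 4)*(p)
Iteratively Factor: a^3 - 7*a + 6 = (a - 1)*(a^2 + a - 6) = (a - 1)*(a + 3)*(a - 2)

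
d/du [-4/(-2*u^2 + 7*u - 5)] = 4*(7 - 4*u)/(2*u^2 - 7*u + 5)^2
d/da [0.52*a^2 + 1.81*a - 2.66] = 1.04*a + 1.81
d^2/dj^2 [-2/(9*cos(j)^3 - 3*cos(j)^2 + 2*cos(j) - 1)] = 2*((-35*cos(j) + 24*cos(2*j) - 81*cos(3*j))*(9*cos(j)^3 - 3*cos(j)^2 + 2*cos(j) - 1)/4 - 2*(27*cos(j)^2 - 6*cos(j) + 2)^2*sin(j)^2)/(9*cos(j)^3 - 3*cos(j)^2 + 2*cos(j) - 1)^3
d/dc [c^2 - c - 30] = 2*c - 1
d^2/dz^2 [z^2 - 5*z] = 2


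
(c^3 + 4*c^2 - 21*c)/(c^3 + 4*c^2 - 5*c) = (c^2 + 4*c - 21)/(c^2 + 4*c - 5)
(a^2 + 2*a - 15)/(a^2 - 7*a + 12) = (a + 5)/(a - 4)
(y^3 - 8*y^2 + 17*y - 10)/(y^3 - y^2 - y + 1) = (y^2 - 7*y + 10)/(y^2 - 1)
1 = 1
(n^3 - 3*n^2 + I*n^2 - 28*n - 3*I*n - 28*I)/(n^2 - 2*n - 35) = (n^2 + n*(4 + I) + 4*I)/(n + 5)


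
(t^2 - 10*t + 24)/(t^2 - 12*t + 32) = (t - 6)/(t - 8)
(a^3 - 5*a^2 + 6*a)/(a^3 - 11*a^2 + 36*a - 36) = a/(a - 6)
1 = 1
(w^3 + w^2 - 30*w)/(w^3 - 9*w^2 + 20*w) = (w + 6)/(w - 4)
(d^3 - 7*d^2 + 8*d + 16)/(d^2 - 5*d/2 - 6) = 2*(d^2 - 3*d - 4)/(2*d + 3)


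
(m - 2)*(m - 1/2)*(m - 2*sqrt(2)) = m^3 - 2*sqrt(2)*m^2 - 5*m^2/2 + m + 5*sqrt(2)*m - 2*sqrt(2)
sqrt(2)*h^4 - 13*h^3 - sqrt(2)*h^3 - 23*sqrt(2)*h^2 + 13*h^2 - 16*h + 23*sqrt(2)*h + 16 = (h - 1)*(h - 8*sqrt(2))*(h + sqrt(2))*(sqrt(2)*h + 1)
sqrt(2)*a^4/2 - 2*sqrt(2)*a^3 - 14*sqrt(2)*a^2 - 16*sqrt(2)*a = a*(a - 8)*(a + 2)*(sqrt(2)*a/2 + sqrt(2))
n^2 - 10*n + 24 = (n - 6)*(n - 4)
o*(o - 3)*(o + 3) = o^3 - 9*o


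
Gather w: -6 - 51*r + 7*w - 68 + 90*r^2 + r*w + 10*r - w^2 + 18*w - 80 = 90*r^2 - 41*r - w^2 + w*(r + 25) - 154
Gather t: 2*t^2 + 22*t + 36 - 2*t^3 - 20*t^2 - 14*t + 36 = -2*t^3 - 18*t^2 + 8*t + 72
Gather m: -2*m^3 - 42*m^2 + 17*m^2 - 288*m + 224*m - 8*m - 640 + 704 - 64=-2*m^3 - 25*m^2 - 72*m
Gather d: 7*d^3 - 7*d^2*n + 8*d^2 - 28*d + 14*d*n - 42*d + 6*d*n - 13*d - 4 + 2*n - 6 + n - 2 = 7*d^3 + d^2*(8 - 7*n) + d*(20*n - 83) + 3*n - 12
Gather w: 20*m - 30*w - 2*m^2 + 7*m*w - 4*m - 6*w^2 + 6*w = -2*m^2 + 16*m - 6*w^2 + w*(7*m - 24)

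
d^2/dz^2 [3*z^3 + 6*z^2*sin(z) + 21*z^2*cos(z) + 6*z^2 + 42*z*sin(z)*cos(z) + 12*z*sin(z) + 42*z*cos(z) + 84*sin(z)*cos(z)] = -6*z^2*sin(z) - 21*z^2*cos(z) - 96*z*sin(z) - 84*z*sin(2*z) - 18*z*cos(z) + 18*z - 72*sin(z) - 168*sin(2*z) + 66*cos(z) + 84*cos(2*z) + 12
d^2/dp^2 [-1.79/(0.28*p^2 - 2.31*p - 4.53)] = (-0.280672*p^2 + 2.315544*p + 1.79*(0.56*p - 2.31)*(1.12*p - 4.62) + 4.540872)/(-0.28*p^2 + 2.31*p + 4.53)^3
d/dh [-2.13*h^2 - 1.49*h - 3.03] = -4.26*h - 1.49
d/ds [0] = 0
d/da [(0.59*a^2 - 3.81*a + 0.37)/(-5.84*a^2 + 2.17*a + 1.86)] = (-20.9701*a^2 + 6.5164*a - 7.8895)/(34.1056*a^4 - 25.3456*a^3 - 17.0159*a^2 + 8.0724*a + 3.4596)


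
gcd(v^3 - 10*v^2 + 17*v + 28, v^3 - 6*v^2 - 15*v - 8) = v + 1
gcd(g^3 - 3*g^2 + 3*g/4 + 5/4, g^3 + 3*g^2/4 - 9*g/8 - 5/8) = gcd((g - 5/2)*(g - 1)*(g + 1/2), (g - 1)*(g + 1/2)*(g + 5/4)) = g^2 - g/2 - 1/2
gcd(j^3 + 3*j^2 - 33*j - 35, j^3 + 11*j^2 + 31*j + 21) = j^2 + 8*j + 7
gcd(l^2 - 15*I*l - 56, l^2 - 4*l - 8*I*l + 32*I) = l - 8*I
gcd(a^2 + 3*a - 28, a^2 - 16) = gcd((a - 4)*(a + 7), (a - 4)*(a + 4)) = a - 4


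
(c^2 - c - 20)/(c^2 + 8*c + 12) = (c^2 - c - 20)/(c^2 + 8*c + 12)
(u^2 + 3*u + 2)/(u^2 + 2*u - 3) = (u^2 + 3*u + 2)/(u^2 + 2*u - 3)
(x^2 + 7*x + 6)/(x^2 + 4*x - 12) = (x + 1)/(x - 2)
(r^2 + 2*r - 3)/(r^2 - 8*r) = (r^2 + 2*r - 3)/(r*(r - 8))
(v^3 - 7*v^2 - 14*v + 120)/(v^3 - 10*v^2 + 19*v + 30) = (v + 4)/(v + 1)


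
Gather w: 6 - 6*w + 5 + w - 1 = 10 - 5*w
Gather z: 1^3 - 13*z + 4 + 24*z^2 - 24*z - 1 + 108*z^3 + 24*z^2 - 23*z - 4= 108*z^3 + 48*z^2 - 60*z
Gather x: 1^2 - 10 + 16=7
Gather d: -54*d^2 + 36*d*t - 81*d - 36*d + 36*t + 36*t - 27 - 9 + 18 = -54*d^2 + d*(36*t - 117) + 72*t - 18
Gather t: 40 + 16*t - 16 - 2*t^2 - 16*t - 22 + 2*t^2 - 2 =0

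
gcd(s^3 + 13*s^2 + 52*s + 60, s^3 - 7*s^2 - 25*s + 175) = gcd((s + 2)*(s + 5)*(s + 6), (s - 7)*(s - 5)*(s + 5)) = s + 5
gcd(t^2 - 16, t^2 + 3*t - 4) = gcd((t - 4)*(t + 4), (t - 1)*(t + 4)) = t + 4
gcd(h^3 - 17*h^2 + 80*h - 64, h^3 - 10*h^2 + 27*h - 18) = h - 1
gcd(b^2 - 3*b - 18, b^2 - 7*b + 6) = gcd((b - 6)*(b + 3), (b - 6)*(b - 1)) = b - 6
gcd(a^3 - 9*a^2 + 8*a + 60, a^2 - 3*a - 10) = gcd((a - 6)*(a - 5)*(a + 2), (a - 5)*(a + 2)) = a^2 - 3*a - 10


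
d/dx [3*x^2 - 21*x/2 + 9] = 6*x - 21/2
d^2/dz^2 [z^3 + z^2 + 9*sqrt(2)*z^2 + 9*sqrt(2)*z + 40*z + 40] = 6*z + 2 + 18*sqrt(2)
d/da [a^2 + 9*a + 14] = 2*a + 9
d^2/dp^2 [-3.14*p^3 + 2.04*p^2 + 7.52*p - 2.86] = 4.08 - 18.84*p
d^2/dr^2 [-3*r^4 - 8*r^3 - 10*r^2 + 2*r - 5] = -36*r^2 - 48*r - 20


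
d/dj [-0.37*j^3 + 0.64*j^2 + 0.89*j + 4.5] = -1.11*j^2 + 1.28*j + 0.89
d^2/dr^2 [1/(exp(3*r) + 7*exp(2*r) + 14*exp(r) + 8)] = (2*(3*exp(2*r) + 14*exp(r) + 14)^2*exp(r) - (9*exp(2*r) + 28*exp(r) + 14)*(exp(3*r) + 7*exp(2*r) + 14*exp(r) + 8))*exp(r)/(exp(3*r) + 7*exp(2*r) + 14*exp(r) + 8)^3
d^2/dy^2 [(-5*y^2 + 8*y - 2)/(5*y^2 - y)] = 2*(175*y^3 - 150*y^2 + 30*y - 2)/(y^3*(125*y^3 - 75*y^2 + 15*y - 1))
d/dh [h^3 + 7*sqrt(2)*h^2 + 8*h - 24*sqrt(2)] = 3*h^2 + 14*sqrt(2)*h + 8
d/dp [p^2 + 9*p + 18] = 2*p + 9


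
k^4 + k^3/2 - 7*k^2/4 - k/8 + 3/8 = (k - 1)*(k - 1/2)*(k + 1/2)*(k + 3/2)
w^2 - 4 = (w - 2)*(w + 2)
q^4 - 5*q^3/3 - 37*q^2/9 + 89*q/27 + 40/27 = (q - 8/3)*(q - 1)*(q + 1/3)*(q + 5/3)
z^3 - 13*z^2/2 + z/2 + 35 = (z - 5)*(z - 7/2)*(z + 2)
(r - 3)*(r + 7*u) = r^2 + 7*r*u - 3*r - 21*u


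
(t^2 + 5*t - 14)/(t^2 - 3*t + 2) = (t + 7)/(t - 1)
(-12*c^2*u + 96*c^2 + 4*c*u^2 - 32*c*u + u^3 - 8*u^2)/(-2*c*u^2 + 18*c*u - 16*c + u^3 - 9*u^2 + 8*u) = (6*c + u)/(u - 1)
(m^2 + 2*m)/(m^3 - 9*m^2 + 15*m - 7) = m*(m + 2)/(m^3 - 9*m^2 + 15*m - 7)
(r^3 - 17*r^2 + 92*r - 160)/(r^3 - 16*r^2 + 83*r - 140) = (r - 8)/(r - 7)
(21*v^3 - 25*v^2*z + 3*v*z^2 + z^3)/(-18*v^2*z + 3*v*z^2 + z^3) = (-7*v^2 + 6*v*z + z^2)/(z*(6*v + z))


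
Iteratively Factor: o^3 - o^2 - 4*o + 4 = (o - 1)*(o^2 - 4) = (o - 2)*(o - 1)*(o + 2)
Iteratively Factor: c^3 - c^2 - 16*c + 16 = (c - 4)*(c^2 + 3*c - 4) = (c - 4)*(c - 1)*(c + 4)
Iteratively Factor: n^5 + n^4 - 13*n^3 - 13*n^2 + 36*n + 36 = (n + 1)*(n^4 - 13*n^2 + 36) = (n + 1)*(n + 3)*(n^3 - 3*n^2 - 4*n + 12) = (n - 2)*(n + 1)*(n + 3)*(n^2 - n - 6) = (n - 3)*(n - 2)*(n + 1)*(n + 3)*(n + 2)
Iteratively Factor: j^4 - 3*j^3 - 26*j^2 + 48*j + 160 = (j - 5)*(j^3 + 2*j^2 - 16*j - 32) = (j - 5)*(j - 4)*(j^2 + 6*j + 8) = (j - 5)*(j - 4)*(j + 4)*(j + 2)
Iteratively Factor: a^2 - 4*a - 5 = (a - 5)*(a + 1)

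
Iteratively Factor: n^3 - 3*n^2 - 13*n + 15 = (n + 3)*(n^2 - 6*n + 5) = (n - 1)*(n + 3)*(n - 5)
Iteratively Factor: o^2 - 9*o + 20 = (o - 5)*(o - 4)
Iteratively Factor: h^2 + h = (h)*(h + 1)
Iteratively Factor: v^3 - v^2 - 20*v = (v)*(v^2 - v - 20) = v*(v + 4)*(v - 5)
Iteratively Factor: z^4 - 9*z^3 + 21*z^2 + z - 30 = (z - 3)*(z^3 - 6*z^2 + 3*z + 10) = (z - 5)*(z - 3)*(z^2 - z - 2) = (z - 5)*(z - 3)*(z + 1)*(z - 2)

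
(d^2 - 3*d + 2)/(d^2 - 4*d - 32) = (-d^2 + 3*d - 2)/(-d^2 + 4*d + 32)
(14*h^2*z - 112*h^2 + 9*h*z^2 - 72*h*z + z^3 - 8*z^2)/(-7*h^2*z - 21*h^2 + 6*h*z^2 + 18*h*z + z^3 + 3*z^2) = (2*h*z - 16*h + z^2 - 8*z)/(-h*z - 3*h + z^2 + 3*z)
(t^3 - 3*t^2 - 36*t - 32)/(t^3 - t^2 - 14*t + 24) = (t^2 - 7*t - 8)/(t^2 - 5*t + 6)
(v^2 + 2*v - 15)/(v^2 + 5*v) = (v - 3)/v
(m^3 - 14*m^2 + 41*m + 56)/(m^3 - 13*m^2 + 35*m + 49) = (m - 8)/(m - 7)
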